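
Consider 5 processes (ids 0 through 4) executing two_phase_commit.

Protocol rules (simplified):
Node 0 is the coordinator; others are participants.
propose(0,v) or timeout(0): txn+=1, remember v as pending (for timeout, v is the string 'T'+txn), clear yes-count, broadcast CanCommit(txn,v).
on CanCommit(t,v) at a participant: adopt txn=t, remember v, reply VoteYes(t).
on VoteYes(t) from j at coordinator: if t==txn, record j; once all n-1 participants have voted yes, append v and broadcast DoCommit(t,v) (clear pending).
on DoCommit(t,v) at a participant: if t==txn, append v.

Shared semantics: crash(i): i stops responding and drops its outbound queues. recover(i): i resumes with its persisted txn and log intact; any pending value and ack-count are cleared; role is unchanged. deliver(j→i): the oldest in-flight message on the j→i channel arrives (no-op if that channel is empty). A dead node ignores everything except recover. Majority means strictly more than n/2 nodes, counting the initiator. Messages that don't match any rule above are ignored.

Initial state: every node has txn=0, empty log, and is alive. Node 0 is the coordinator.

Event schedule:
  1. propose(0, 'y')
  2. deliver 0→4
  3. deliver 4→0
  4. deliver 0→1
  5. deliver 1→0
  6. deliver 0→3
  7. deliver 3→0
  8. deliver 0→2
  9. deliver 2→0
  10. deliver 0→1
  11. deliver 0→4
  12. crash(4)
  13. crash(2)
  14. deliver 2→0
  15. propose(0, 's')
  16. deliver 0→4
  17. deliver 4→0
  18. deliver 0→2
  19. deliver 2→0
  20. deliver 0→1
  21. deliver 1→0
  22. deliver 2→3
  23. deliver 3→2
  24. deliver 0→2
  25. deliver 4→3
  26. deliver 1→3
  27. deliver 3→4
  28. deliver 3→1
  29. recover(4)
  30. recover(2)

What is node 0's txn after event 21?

2

[1] propose(0,'y') → N0(coor t1 [-])
[2] deliver 0→4 → N4(part t1 [-])
[3] deliver 4→0 → ∅
[4] deliver 0→1 → N1(part t1 [-])
[5] deliver 1→0 → ∅
[6] deliver 0→3 → N3(part t1 [-])
[7] deliver 3→0 → ∅
[8] deliver 0→2 → N2(part t1 [-])
[9] deliver 2→0 → N0(coor t1 [y])
[10] deliver 0→1 → N1(part t1 [y])
[11] deliver 0→4 → N4(part t1 [y])
[12] crash(4) → N4(✗part t1 [y])
[13] crash(2) → N2(✗part t1 [-])
[14] deliver 2→0 → ∅
[15] propose(0,'s') → N0(coor t2 [y])
[16] deliver 0→4 → ∅
[17] deliver 4→0 → ∅
[18] deliver 0→2 → ∅
[19] deliver 2→0 → ∅
[20] deliver 0→1 → N1(part t2 [y])
[21] deliver 1→0 → ∅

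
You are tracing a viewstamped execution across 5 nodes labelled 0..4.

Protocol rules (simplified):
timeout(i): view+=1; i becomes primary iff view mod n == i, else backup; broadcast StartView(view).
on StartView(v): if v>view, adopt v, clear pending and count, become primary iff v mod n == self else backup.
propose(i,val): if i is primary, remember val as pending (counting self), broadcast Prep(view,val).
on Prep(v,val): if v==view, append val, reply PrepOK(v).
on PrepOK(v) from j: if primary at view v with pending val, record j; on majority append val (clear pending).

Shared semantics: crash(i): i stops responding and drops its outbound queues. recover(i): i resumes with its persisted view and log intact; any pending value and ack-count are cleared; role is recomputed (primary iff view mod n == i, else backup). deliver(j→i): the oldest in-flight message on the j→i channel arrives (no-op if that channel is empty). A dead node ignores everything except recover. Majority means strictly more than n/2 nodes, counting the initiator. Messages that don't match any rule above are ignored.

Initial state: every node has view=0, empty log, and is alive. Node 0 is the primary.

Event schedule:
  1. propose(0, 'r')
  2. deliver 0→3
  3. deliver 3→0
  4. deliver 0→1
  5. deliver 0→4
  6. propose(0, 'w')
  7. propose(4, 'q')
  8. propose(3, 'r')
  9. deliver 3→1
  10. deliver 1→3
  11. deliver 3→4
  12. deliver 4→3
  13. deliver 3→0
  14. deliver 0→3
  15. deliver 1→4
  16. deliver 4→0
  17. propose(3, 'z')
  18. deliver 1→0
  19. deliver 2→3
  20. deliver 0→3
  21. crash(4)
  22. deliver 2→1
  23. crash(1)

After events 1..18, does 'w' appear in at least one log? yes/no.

yes

[1] propose(0,'r') → ∅
[2] deliver 0→3 → N3(back v0 [r])
[3] deliver 3→0 → ∅
[4] deliver 0→1 → N1(back v0 [r])
[5] deliver 0→4 → N4(back v0 [r])
[6] propose(0,'w') → ∅
[7] propose(4,'q') → ∅
[8] propose(3,'r') → ∅
[9] deliver 3→1 → ∅
[10] deliver 1→3 → ∅
[11] deliver 3→4 → ∅
[12] deliver 4→3 → ∅
[13] deliver 3→0 → ∅
[14] deliver 0→3 → N3(back v0 [r,w])
[15] deliver 1→4 → ∅
[16] deliver 4→0 → ∅
[17] propose(3,'z') → ∅
[18] deliver 1→0 → N0(prim v0 [w])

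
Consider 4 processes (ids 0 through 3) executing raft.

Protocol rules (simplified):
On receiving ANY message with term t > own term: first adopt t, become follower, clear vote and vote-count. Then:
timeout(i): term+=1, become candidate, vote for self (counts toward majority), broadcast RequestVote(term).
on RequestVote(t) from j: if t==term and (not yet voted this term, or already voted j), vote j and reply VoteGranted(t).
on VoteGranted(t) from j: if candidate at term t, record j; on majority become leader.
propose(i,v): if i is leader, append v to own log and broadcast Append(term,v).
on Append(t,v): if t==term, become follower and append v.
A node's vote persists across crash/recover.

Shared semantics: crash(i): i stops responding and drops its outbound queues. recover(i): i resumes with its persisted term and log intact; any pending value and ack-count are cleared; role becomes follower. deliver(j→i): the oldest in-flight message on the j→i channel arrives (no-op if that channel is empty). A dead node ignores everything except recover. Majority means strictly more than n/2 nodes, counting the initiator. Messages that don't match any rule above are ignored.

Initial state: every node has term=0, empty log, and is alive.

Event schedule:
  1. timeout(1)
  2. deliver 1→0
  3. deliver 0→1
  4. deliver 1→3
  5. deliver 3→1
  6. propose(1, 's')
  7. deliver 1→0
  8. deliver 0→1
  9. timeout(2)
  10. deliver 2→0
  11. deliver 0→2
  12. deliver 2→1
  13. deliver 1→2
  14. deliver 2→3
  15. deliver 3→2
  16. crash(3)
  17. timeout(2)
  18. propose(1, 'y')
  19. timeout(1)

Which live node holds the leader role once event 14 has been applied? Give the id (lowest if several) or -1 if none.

1

1. timeout(1):  <1:cand t1 ->
2. deliver 1→0:  <0:foll t1 ->
3. deliver 0→1:  nop
4. deliver 1→3:  <3:foll t1 ->
5. deliver 3→1:  <1:lead t1 ->
6. propose(1,'s'):  <1:lead t1 s>
7. deliver 1→0:  <0:foll t1 s>
8. deliver 0→1:  nop
9. timeout(2):  <2:cand t1 ->
10. deliver 2→0:  nop
11. deliver 0→2:  nop
12. deliver 2→1:  nop
13. deliver 1→2:  nop
14. deliver 2→3:  nop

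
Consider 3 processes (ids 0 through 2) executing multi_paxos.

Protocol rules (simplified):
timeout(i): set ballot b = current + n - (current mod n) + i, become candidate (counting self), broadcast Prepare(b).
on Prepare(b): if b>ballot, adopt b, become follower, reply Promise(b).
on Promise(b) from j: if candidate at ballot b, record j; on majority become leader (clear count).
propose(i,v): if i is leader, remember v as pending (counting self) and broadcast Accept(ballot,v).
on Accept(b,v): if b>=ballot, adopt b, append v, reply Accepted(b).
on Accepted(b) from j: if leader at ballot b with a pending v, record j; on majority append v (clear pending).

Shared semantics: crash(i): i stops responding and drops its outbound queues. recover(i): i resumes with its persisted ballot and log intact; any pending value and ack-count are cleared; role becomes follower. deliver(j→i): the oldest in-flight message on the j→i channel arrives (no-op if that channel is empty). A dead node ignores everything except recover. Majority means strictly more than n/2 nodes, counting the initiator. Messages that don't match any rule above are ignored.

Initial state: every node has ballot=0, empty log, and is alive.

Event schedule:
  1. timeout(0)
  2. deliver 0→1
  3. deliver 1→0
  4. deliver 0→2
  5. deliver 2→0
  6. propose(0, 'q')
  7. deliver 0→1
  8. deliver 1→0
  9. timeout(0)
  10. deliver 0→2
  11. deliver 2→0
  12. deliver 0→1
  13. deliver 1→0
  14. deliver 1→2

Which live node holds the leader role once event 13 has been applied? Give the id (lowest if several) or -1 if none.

0

step 1 timeout(0): 0={cand,b=3,log=-}
step 2 deliver 0→1: 1={foll,b=3,log=-}
step 3 deliver 1→0: 0={lead,b=3,log=-}
step 4 deliver 0→2: 2={foll,b=3,log=-}
step 5 deliver 2→0: —
step 6 propose(0,'q'): —
step 7 deliver 0→1: 1={foll,b=3,log=q}
step 8 deliver 1→0: 0={lead,b=3,log=q}
step 9 timeout(0): 0={cand,b=6,log=q}
step 10 deliver 0→2: 2={foll,b=3,log=q}
step 11 deliver 2→0: —
step 12 deliver 0→1: 1={foll,b=6,log=q}
step 13 deliver 1→0: 0={lead,b=6,log=q}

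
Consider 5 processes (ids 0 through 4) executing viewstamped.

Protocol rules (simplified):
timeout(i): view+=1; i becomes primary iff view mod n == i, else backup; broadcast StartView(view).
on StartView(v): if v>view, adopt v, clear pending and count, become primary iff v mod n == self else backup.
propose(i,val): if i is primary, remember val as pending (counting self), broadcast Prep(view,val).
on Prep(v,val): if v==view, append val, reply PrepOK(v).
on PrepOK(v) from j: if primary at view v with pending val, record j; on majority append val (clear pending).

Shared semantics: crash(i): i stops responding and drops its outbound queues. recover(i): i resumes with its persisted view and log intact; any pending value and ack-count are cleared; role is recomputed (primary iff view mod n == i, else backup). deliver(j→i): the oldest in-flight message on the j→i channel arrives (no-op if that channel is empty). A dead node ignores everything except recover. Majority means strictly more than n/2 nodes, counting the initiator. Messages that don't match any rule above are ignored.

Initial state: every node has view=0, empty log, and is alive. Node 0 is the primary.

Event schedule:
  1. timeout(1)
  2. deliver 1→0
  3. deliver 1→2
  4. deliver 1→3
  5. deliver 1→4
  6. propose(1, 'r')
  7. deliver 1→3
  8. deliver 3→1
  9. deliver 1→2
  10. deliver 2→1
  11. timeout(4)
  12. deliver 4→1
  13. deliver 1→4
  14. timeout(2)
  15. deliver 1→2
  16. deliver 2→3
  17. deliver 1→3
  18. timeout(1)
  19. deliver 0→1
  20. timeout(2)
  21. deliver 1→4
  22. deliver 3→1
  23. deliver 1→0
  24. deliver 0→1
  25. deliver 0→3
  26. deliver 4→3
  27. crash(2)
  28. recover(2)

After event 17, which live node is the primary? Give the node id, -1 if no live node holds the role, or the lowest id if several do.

1. timeout(1):  <1:prim v1 ->
2. deliver 1→0:  <0:back v1 ->
3. deliver 1→2:  <2:back v1 ->
4. deliver 1→3:  <3:back v1 ->
5. deliver 1→4:  <4:back v1 ->
6. propose(1,'r'):  nop
7. deliver 1→3:  <3:back v1 r>
8. deliver 3→1:  nop
9. deliver 1→2:  <2:back v1 r>
10. deliver 2→1:  <1:prim v1 r>
11. timeout(4):  <4:back v2 ->
12. deliver 4→1:  <1:back v2 r>
13. deliver 1→4:  nop
14. timeout(2):  <2:prim v2 r>
15. deliver 1→2:  nop
16. deliver 2→3:  <3:back v2 r>
17. deliver 1→3:  nop

2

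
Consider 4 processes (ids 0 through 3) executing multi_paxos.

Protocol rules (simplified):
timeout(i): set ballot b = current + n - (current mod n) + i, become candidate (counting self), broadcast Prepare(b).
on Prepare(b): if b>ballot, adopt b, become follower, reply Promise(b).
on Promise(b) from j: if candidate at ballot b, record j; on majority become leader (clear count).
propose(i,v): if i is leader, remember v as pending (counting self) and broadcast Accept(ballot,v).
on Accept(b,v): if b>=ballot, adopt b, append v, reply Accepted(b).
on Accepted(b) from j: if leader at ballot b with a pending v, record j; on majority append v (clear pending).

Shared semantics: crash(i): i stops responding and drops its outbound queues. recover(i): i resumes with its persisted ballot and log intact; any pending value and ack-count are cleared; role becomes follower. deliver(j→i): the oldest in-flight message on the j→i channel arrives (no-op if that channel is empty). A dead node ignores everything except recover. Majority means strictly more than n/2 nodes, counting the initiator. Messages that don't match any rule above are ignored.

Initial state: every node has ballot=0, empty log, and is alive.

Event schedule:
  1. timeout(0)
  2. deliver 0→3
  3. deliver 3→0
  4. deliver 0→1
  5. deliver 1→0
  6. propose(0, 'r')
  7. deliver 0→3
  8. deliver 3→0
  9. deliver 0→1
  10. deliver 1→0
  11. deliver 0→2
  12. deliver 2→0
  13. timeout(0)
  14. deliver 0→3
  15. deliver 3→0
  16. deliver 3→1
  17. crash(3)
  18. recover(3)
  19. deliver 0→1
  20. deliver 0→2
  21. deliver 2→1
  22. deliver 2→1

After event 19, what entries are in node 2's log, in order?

e1 timeout(0): 0[cand,b=4,-]
e2 deliver 0→3: 3[foll,b=4,-]
e3 deliver 3→0: ·
e4 deliver 0→1: 1[foll,b=4,-]
e5 deliver 1→0: 0[lead,b=4,-]
e6 propose(0,'r'): ·
e7 deliver 0→3: 3[foll,b=4,r]
e8 deliver 3→0: ·
e9 deliver 0→1: 1[foll,b=4,r]
e10 deliver 1→0: 0[lead,b=4,r]
e11 deliver 0→2: 2[foll,b=4,-]
e12 deliver 2→0: ·
e13 timeout(0): 0[cand,b=8,r]
e14 deliver 0→3: 3[foll,b=8,r]
e15 deliver 3→0: ·
e16 deliver 3→1: ·
e17 crash(3): 3[✗foll,b=8,r]
e18 recover(3): 3[foll,b=8,r]
e19 deliver 0→1: 1[foll,b=8,r]

empty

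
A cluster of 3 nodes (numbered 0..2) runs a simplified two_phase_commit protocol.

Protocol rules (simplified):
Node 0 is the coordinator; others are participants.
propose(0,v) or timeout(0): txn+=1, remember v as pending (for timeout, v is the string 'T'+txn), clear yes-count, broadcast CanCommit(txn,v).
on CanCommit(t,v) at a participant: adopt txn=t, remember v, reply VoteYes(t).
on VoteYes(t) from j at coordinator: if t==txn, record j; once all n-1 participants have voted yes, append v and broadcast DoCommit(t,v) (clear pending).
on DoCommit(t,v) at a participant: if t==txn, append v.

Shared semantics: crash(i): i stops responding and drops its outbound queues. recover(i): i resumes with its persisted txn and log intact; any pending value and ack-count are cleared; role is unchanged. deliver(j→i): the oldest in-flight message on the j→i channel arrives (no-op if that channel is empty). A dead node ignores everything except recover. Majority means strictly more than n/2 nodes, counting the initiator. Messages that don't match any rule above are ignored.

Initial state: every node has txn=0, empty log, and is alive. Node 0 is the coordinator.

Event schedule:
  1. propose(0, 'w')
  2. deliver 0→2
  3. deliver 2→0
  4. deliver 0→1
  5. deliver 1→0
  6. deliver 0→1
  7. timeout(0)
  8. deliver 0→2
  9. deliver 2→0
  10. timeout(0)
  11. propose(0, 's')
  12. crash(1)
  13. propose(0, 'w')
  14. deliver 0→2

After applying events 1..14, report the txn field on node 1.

1

after 1 — propose(0,'w'): n0:coor/t1/[-]
after 2 — deliver 0→2: n2:part/t1/[-]
after 3 — deliver 2→0: ·
after 4 — deliver 0→1: n1:part/t1/[-]
after 5 — deliver 1→0: n0:coor/t1/[w]
after 6 — deliver 0→1: n1:part/t1/[w]
after 7 — timeout(0): n0:coor/t2/[w]
after 8 — deliver 0→2: n2:part/t1/[w]
after 9 — deliver 2→0: ·
after 10 — timeout(0): n0:coor/t3/[w]
after 11 — propose(0,'s'): n0:coor/t4/[w]
after 12 — crash(1): n1:✗part/t1/[w]
after 13 — propose(0,'w'): n0:coor/t5/[w]
after 14 — deliver 0→2: n2:part/t2/[w]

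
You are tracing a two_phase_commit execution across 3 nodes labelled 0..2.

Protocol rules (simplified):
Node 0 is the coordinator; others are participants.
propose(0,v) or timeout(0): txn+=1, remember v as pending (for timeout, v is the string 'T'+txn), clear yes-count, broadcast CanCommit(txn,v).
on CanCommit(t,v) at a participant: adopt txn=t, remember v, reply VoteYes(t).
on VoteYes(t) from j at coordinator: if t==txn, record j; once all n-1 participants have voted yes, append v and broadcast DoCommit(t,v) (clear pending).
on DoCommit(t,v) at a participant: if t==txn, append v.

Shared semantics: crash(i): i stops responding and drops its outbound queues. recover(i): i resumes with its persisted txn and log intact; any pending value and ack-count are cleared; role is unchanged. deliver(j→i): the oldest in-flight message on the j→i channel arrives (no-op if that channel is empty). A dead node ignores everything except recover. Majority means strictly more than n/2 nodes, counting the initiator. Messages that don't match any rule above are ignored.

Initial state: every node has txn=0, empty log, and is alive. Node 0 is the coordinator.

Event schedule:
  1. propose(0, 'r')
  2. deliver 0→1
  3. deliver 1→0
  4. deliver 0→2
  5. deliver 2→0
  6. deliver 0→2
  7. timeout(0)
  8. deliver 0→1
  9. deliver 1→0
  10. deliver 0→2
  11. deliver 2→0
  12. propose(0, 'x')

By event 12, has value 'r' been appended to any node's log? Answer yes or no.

step 1 propose(0,'r'): 0={coor,t=1,log=-}
step 2 deliver 0→1: 1={part,t=1,log=-}
step 3 deliver 1→0: —
step 4 deliver 0→2: 2={part,t=1,log=-}
step 5 deliver 2→0: 0={coor,t=1,log=r}
step 6 deliver 0→2: 2={part,t=1,log=r}
step 7 timeout(0): 0={coor,t=2,log=r}
step 8 deliver 0→1: 1={part,t=1,log=r}
step 9 deliver 1→0: —
step 10 deliver 0→2: 2={part,t=2,log=r}
step 11 deliver 2→0: —
step 12 propose(0,'x'): 0={coor,t=3,log=r}

yes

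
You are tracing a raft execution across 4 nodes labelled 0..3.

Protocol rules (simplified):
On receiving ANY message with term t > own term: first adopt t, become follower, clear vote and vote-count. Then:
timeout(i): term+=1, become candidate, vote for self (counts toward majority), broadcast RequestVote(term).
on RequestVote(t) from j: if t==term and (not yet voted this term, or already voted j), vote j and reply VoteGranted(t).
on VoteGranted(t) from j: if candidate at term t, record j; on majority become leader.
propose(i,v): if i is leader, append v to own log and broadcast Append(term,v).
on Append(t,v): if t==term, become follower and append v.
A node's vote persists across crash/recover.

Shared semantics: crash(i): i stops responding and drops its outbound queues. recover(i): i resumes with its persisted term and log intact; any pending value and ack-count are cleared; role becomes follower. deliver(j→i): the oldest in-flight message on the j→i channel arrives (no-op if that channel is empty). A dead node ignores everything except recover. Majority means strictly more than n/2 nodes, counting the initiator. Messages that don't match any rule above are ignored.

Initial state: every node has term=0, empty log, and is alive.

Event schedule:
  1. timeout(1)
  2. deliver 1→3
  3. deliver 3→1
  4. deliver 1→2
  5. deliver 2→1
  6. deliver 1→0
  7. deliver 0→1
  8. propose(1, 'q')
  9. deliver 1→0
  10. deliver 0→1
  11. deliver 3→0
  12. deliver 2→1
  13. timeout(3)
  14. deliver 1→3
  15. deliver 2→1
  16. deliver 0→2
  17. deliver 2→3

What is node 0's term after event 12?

1

after 1 — timeout(1): n1:cand/t1/[-]
after 2 — deliver 1→3: n3:foll/t1/[-]
after 3 — deliver 3→1: ·
after 4 — deliver 1→2: n2:foll/t1/[-]
after 5 — deliver 2→1: n1:lead/t1/[-]
after 6 — deliver 1→0: n0:foll/t1/[-]
after 7 — deliver 0→1: ·
after 8 — propose(1,'q'): n1:lead/t1/[q]
after 9 — deliver 1→0: n0:foll/t1/[q]
after 10 — deliver 0→1: ·
after 11 — deliver 3→0: ·
after 12 — deliver 2→1: ·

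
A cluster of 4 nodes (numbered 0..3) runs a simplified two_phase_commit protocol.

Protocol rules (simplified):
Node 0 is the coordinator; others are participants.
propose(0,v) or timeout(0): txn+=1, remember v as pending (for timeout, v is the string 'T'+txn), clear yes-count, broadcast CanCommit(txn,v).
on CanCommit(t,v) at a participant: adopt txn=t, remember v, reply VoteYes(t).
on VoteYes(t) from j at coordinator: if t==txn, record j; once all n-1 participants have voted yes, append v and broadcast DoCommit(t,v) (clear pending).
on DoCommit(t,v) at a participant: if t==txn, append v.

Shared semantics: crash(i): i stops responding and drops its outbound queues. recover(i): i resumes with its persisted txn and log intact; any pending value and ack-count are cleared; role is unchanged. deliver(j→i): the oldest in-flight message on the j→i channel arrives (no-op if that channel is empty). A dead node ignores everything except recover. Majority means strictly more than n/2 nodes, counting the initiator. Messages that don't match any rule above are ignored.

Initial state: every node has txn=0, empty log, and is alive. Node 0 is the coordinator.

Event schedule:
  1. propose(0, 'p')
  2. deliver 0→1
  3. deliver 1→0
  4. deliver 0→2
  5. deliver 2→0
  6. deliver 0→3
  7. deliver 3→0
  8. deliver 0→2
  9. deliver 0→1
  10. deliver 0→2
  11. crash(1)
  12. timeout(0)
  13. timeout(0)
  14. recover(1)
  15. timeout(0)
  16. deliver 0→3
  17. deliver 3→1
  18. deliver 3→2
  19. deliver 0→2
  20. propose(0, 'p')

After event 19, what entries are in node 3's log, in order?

p

e1 propose(0,'p'): 0[coor,t=1,-]
e2 deliver 0→1: 1[part,t=1,-]
e3 deliver 1→0: ·
e4 deliver 0→2: 2[part,t=1,-]
e5 deliver 2→0: ·
e6 deliver 0→3: 3[part,t=1,-]
e7 deliver 3→0: 0[coor,t=1,p]
e8 deliver 0→2: 2[part,t=1,p]
e9 deliver 0→1: 1[part,t=1,p]
e10 deliver 0→2: ·
e11 crash(1): 1[✗part,t=1,p]
e12 timeout(0): 0[coor,t=2,p]
e13 timeout(0): 0[coor,t=3,p]
e14 recover(1): 1[part,t=1,p]
e15 timeout(0): 0[coor,t=4,p]
e16 deliver 0→3: 3[part,t=1,p]
e17 deliver 3→1: ·
e18 deliver 3→2: ·
e19 deliver 0→2: 2[part,t=2,p]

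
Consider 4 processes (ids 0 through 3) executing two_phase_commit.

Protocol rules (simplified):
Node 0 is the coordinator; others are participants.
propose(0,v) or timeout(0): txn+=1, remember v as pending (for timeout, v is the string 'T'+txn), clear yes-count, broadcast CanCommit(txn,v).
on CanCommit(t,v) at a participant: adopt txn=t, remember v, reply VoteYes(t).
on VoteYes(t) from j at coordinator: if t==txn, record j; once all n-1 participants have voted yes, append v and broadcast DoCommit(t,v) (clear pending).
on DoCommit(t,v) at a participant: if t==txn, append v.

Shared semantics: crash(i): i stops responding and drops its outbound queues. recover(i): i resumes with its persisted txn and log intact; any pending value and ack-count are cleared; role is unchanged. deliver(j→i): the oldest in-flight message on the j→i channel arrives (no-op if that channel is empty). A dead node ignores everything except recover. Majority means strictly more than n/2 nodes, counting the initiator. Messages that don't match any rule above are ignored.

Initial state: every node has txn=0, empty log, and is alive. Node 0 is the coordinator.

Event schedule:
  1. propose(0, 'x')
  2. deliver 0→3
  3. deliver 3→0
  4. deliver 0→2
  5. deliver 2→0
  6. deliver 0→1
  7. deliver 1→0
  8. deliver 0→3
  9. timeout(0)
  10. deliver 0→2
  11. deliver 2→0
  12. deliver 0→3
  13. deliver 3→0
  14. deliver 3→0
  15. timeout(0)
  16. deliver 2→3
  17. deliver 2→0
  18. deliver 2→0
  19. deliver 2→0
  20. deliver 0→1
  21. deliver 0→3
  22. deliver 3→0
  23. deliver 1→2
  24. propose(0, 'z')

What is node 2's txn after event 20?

e1 propose(0,'x'): 0[coor,t=1,-]
e2 deliver 0→3: 3[part,t=1,-]
e3 deliver 3→0: ·
e4 deliver 0→2: 2[part,t=1,-]
e5 deliver 2→0: ·
e6 deliver 0→1: 1[part,t=1,-]
e7 deliver 1→0: 0[coor,t=1,x]
e8 deliver 0→3: 3[part,t=1,x]
e9 timeout(0): 0[coor,t=2,x]
e10 deliver 0→2: 2[part,t=1,x]
e11 deliver 2→0: ·
e12 deliver 0→3: 3[part,t=2,x]
e13 deliver 3→0: ·
e14 deliver 3→0: ·
e15 timeout(0): 0[coor,t=3,x]
e16 deliver 2→3: ·
e17 deliver 2→0: ·
e18 deliver 2→0: ·
e19 deliver 2→0: ·
e20 deliver 0→1: 1[part,t=1,x]

1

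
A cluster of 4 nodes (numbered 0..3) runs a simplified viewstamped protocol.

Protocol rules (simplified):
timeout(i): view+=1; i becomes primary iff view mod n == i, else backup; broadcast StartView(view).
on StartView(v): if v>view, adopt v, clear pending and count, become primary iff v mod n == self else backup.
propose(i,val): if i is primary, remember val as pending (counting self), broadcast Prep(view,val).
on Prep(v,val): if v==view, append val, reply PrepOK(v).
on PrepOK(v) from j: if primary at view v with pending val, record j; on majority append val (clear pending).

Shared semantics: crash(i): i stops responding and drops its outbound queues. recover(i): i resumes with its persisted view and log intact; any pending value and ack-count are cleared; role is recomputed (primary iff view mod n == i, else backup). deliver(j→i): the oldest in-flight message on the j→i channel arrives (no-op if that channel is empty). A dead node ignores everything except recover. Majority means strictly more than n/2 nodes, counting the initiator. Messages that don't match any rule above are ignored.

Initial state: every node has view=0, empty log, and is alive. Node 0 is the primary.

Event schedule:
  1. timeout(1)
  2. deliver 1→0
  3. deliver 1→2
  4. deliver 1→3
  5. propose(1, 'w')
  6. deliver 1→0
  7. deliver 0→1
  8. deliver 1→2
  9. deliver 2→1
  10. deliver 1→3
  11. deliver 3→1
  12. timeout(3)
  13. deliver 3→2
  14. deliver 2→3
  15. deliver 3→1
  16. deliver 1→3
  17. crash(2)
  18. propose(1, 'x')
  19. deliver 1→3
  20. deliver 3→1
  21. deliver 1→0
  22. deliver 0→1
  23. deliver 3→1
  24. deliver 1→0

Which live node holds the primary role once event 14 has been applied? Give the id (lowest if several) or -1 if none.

step 1 timeout(1): 1={prim,v=1,log=-}
step 2 deliver 1→0: 0={back,v=1,log=-}
step 3 deliver 1→2: 2={back,v=1,log=-}
step 4 deliver 1→3: 3={back,v=1,log=-}
step 5 propose(1,'w'): —
step 6 deliver 1→0: 0={back,v=1,log=w}
step 7 deliver 0→1: —
step 8 deliver 1→2: 2={back,v=1,log=w}
step 9 deliver 2→1: 1={prim,v=1,log=w}
step 10 deliver 1→3: 3={back,v=1,log=w}
step 11 deliver 3→1: —
step 12 timeout(3): 3={back,v=2,log=w}
step 13 deliver 3→2: 2={prim,v=2,log=w}
step 14 deliver 2→3: —

1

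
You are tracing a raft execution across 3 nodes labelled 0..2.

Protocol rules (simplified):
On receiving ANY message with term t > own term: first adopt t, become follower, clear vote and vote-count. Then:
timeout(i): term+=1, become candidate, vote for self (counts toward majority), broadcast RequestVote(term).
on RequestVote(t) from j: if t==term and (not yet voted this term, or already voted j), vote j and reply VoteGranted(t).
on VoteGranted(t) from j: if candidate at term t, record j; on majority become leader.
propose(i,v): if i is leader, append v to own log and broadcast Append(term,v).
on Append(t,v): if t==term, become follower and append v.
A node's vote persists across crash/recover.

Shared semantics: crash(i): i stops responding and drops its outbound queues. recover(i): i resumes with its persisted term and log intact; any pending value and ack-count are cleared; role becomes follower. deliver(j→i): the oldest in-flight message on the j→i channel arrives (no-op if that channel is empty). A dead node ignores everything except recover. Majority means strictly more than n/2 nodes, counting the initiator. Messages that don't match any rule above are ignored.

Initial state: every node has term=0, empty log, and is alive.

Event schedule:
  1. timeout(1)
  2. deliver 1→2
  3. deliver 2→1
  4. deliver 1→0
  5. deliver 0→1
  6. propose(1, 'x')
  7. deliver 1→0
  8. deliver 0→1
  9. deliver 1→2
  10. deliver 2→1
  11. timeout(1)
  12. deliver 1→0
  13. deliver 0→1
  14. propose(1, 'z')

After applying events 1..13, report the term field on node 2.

1

step 1 timeout(1): 1={cand,t=1,log=-}
step 2 deliver 1→2: 2={foll,t=1,log=-}
step 3 deliver 2→1: 1={lead,t=1,log=-}
step 4 deliver 1→0: 0={foll,t=1,log=-}
step 5 deliver 0→1: —
step 6 propose(1,'x'): 1={lead,t=1,log=x}
step 7 deliver 1→0: 0={foll,t=1,log=x}
step 8 deliver 0→1: —
step 9 deliver 1→2: 2={foll,t=1,log=x}
step 10 deliver 2→1: —
step 11 timeout(1): 1={cand,t=2,log=x}
step 12 deliver 1→0: 0={foll,t=2,log=x}
step 13 deliver 0→1: 1={lead,t=2,log=x}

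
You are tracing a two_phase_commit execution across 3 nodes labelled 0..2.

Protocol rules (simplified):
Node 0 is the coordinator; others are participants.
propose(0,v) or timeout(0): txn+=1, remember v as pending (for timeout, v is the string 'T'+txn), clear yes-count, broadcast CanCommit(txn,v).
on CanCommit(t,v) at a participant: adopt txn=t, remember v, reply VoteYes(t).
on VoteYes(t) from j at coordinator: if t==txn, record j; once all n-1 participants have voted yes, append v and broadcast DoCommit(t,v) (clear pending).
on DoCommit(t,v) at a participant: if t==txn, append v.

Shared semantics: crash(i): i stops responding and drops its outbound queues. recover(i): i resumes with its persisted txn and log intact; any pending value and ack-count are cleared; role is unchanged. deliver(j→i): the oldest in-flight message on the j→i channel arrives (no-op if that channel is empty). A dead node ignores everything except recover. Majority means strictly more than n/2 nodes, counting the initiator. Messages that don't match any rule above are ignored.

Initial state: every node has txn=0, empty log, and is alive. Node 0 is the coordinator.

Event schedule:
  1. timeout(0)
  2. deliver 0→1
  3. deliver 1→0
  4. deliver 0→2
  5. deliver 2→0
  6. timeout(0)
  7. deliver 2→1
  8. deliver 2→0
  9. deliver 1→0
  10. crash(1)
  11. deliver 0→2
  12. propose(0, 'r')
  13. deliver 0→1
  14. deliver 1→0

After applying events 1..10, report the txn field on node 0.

after 1 — timeout(0): n0:coor/t1/[-]
after 2 — deliver 0→1: n1:part/t1/[-]
after 3 — deliver 1→0: ·
after 4 — deliver 0→2: n2:part/t1/[-]
after 5 — deliver 2→0: n0:coor/t1/[T1]
after 6 — timeout(0): n0:coor/t2/[T1]
after 7 — deliver 2→1: ·
after 8 — deliver 2→0: ·
after 9 — deliver 1→0: ·
after 10 — crash(1): n1:✗part/t1/[-]

2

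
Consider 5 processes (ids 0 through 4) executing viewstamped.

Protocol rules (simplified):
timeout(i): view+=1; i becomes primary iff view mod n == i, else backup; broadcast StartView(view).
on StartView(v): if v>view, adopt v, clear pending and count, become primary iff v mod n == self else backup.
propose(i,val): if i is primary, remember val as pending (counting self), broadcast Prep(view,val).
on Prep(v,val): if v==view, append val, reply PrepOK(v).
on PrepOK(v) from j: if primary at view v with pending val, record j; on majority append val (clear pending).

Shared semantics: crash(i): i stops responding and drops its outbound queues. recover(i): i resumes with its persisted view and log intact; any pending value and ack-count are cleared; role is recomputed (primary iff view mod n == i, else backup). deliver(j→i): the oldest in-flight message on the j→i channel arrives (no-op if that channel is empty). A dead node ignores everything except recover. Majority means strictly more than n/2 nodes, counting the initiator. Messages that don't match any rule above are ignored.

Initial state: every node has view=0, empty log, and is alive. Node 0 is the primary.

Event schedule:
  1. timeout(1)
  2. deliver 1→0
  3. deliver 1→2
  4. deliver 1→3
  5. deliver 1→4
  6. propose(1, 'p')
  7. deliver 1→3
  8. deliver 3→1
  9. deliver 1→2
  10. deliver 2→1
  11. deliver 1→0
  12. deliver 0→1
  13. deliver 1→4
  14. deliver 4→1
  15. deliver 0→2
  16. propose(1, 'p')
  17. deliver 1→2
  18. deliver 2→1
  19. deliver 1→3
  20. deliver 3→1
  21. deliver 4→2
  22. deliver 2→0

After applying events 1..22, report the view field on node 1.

1

1. timeout(1):  <1:prim v1 ->
2. deliver 1→0:  <0:back v1 ->
3. deliver 1→2:  <2:back v1 ->
4. deliver 1→3:  <3:back v1 ->
5. deliver 1→4:  <4:back v1 ->
6. propose(1,'p'):  nop
7. deliver 1→3:  <3:back v1 p>
8. deliver 3→1:  nop
9. deliver 1→2:  <2:back v1 p>
10. deliver 2→1:  <1:prim v1 p>
11. deliver 1→0:  <0:back v1 p>
12. deliver 0→1:  nop
13. deliver 1→4:  <4:back v1 p>
14. deliver 4→1:  nop
15. deliver 0→2:  nop
16. propose(1,'p'):  nop
17. deliver 1→2:  <2:back v1 p,p>
18. deliver 2→1:  nop
19. deliver 1→3:  <3:back v1 p,p>
20. deliver 3→1:  <1:prim v1 p,p>
21. deliver 4→2:  nop
22. deliver 2→0:  nop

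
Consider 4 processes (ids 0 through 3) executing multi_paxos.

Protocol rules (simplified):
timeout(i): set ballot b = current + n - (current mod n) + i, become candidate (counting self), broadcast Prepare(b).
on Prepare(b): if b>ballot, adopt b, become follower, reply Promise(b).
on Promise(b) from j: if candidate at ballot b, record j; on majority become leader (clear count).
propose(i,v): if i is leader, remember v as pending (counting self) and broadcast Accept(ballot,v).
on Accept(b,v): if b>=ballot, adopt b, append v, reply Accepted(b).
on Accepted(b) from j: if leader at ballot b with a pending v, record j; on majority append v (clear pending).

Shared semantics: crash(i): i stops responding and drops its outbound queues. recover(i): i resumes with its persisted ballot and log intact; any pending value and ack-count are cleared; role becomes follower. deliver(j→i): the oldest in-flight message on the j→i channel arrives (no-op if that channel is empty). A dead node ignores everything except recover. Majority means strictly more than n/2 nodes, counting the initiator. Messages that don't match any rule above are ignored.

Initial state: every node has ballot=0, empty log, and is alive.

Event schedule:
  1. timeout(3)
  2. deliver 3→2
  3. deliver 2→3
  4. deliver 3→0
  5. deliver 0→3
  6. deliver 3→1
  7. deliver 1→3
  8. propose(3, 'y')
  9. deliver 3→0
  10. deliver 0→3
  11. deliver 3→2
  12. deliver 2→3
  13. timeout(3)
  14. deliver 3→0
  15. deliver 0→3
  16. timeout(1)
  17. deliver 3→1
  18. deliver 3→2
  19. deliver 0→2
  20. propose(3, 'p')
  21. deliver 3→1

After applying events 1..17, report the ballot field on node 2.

7

e1 timeout(3): 3[cand,b=7,-]
e2 deliver 3→2: 2[foll,b=7,-]
e3 deliver 2→3: ·
e4 deliver 3→0: 0[foll,b=7,-]
e5 deliver 0→3: 3[lead,b=7,-]
e6 deliver 3→1: 1[foll,b=7,-]
e7 deliver 1→3: ·
e8 propose(3,'y'): ·
e9 deliver 3→0: 0[foll,b=7,y]
e10 deliver 0→3: ·
e11 deliver 3→2: 2[foll,b=7,y]
e12 deliver 2→3: 3[lead,b=7,y]
e13 timeout(3): 3[cand,b=11,y]
e14 deliver 3→0: 0[foll,b=11,y]
e15 deliver 0→3: ·
e16 timeout(1): 1[cand,b=9,-]
e17 deliver 3→1: ·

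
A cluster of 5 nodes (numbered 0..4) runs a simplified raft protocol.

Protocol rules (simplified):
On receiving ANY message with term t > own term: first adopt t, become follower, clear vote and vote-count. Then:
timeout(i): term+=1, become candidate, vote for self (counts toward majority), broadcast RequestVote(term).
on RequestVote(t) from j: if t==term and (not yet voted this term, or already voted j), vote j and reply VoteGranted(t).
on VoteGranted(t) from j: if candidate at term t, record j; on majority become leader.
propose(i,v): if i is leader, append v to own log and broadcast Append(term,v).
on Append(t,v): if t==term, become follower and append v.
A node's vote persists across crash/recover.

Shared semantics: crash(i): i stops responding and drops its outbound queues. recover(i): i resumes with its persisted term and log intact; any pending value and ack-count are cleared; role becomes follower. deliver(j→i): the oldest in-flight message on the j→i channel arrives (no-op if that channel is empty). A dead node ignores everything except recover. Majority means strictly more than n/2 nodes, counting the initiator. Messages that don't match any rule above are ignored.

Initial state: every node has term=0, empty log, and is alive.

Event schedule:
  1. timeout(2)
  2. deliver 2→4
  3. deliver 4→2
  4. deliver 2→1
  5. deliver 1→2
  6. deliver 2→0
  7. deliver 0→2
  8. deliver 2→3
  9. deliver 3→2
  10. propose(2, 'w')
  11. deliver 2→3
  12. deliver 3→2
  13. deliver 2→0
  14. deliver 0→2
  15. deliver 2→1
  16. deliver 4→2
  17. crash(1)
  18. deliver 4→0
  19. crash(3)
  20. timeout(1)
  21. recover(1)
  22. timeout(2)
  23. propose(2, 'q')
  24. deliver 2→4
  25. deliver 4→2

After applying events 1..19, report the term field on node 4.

1

1. timeout(2):  <2:cand t1 ->
2. deliver 2→4:  <4:foll t1 ->
3. deliver 4→2:  nop
4. deliver 2→1:  <1:foll t1 ->
5. deliver 1→2:  <2:lead t1 ->
6. deliver 2→0:  <0:foll t1 ->
7. deliver 0→2:  nop
8. deliver 2→3:  <3:foll t1 ->
9. deliver 3→2:  nop
10. propose(2,'w'):  <2:lead t1 w>
11. deliver 2→3:  <3:foll t1 w>
12. deliver 3→2:  nop
13. deliver 2→0:  <0:foll t1 w>
14. deliver 0→2:  nop
15. deliver 2→1:  <1:foll t1 w>
16. deliver 4→2:  nop
17. crash(1):  <1:✗foll t1 w>
18. deliver 4→0:  nop
19. crash(3):  <3:✗foll t1 w>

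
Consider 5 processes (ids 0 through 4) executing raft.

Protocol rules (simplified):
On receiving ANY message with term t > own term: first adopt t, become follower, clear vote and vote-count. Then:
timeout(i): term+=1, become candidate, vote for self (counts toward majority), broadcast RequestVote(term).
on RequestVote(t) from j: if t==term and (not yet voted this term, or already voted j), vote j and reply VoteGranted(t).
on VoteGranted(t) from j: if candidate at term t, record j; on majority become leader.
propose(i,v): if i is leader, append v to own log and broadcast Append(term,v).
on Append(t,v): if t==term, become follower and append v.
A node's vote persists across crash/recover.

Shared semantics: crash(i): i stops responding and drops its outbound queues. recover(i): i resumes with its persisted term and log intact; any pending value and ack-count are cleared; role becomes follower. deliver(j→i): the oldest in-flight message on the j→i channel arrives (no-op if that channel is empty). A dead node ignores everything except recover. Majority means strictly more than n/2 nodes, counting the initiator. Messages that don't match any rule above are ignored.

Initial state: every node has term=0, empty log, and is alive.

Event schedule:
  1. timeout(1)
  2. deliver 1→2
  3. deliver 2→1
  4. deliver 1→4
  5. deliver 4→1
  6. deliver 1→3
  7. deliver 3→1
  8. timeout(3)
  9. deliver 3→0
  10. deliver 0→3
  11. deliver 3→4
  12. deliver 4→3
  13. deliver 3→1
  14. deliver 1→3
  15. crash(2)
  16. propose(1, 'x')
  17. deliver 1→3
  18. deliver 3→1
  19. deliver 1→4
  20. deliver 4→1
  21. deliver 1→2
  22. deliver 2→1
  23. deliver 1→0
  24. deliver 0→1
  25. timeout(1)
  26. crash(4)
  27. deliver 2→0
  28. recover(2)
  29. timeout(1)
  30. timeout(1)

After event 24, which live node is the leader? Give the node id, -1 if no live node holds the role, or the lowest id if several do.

3

after 1 — timeout(1): n1:cand/t1/[-]
after 2 — deliver 1→2: n2:foll/t1/[-]
after 3 — deliver 2→1: ·
after 4 — deliver 1→4: n4:foll/t1/[-]
after 5 — deliver 4→1: n1:lead/t1/[-]
after 6 — deliver 1→3: n3:foll/t1/[-]
after 7 — deliver 3→1: ·
after 8 — timeout(3): n3:cand/t2/[-]
after 9 — deliver 3→0: n0:foll/t2/[-]
after 10 — deliver 0→3: ·
after 11 — deliver 3→4: n4:foll/t2/[-]
after 12 — deliver 4→3: n3:lead/t2/[-]
after 13 — deliver 3→1: n1:foll/t2/[-]
after 14 — deliver 1→3: ·
after 15 — crash(2): n2:✗foll/t1/[-]
after 16 — propose(1,'x'): ·
after 17 — deliver 1→3: ·
after 18 — deliver 3→1: ·
after 19 — deliver 1→4: ·
after 20 — deliver 4→1: ·
after 21 — deliver 1→2: ·
after 22 — deliver 2→1: ·
after 23 — deliver 1→0: ·
after 24 — deliver 0→1: ·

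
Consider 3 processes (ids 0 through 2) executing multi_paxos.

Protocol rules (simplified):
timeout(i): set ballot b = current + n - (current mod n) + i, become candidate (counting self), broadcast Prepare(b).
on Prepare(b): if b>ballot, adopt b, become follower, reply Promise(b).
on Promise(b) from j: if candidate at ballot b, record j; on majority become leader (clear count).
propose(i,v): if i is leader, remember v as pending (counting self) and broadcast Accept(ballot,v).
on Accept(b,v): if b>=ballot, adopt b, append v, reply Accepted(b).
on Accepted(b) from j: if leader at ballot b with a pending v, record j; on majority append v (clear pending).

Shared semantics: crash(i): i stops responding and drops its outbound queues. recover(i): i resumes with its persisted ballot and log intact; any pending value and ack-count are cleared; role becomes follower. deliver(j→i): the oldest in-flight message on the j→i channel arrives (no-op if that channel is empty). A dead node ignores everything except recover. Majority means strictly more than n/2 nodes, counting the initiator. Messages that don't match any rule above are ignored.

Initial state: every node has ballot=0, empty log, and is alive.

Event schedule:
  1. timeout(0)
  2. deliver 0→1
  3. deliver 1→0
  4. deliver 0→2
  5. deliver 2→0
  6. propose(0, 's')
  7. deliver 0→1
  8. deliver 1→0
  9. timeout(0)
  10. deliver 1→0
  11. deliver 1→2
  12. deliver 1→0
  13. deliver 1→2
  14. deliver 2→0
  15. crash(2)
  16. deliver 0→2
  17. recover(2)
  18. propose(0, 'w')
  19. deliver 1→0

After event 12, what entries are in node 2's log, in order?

[1] timeout(0) → N0(cand b3 [-])
[2] deliver 0→1 → N1(foll b3 [-])
[3] deliver 1→0 → N0(lead b3 [-])
[4] deliver 0→2 → N2(foll b3 [-])
[5] deliver 2→0 → ∅
[6] propose(0,'s') → ∅
[7] deliver 0→1 → N1(foll b3 [s])
[8] deliver 1→0 → N0(lead b3 [s])
[9] timeout(0) → N0(cand b6 [s])
[10] deliver 1→0 → ∅
[11] deliver 1→2 → ∅
[12] deliver 1→0 → ∅

empty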